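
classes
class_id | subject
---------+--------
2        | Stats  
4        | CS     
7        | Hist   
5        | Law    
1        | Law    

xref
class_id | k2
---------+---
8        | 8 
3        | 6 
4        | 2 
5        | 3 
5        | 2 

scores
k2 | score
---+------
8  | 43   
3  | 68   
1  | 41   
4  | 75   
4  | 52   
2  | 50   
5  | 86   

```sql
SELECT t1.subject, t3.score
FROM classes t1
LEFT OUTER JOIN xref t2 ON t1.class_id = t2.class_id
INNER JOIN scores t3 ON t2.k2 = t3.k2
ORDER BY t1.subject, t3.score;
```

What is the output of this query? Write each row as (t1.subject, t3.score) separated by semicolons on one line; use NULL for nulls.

(CS, 50); (Law, 50); (Law, 68)

Evaluate left to right. First `classes t1 LEFT JOIN xref t2` on class_id: 6 row(s).
Then INNER JOIN `scores t3` on k2: keep only rows whose t2.k2 appears in t3.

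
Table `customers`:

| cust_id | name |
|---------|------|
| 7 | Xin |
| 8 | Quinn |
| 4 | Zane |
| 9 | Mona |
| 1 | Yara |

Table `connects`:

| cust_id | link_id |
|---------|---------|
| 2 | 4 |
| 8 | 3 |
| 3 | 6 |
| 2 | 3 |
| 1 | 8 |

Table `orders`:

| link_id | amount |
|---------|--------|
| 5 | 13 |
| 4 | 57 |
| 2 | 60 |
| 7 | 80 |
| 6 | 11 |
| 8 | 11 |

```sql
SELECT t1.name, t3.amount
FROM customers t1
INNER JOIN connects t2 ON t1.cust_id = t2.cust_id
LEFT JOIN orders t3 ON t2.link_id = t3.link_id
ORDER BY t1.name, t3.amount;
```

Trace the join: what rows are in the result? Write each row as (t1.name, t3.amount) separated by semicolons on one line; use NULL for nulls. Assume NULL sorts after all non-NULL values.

(Quinn, NULL); (Yara, 11)

Joins associate left-to-right: customers INNER JOIN connects on cust_id gives 2 intermediate row(s).
Then LEFT JOIN `orders t3` on link_id: each of those 2 rows is kept; rows whose t2.link_id has no match in t3 get NULL for t3's columns.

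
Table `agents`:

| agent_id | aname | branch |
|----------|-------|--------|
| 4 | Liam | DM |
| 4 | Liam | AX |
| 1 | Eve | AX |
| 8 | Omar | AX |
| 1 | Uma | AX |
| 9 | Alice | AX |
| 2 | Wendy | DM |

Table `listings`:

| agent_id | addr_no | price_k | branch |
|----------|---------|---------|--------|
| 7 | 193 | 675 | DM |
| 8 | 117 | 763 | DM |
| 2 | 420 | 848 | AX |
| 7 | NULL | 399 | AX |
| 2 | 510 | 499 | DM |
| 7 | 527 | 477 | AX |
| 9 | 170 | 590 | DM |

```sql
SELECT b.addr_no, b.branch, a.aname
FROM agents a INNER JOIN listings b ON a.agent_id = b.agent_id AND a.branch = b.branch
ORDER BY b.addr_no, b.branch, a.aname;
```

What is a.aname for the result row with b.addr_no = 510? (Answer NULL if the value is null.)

INNER JOIN keeps only pairs where the ON condition holds.
Matching on a.agent_id = b.agent_id AND a.branch = b.branch.
Matched pairs: 1.

Wendy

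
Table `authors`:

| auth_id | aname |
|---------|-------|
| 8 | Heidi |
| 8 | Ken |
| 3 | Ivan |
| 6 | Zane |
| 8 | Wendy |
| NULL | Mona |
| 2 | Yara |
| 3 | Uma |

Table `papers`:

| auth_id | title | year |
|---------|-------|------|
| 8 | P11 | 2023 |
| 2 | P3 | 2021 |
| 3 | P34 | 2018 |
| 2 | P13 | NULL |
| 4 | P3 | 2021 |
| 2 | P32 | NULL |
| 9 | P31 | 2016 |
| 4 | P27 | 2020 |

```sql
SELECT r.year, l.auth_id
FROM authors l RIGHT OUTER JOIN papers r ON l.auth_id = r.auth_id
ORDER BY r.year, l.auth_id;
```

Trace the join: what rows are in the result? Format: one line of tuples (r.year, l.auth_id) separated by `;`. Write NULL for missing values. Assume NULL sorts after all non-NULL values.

(2016, NULL); (2018, 3); (2018, 3); (2020, NULL); (2021, 2); (2021, NULL); (2023, 8); (2023, 8); (2023, 8); (NULL, 2); (NULL, 2)

RIGHT JOIN keeps every row from `papers`; unmatched rows get NULL for `authors`'s columns.
Matching on l.auth_id = r.auth_id. A NULL in a compared column never satisfies the condition.
- l[0] auth_id=8 → 1 match(es) in r → 1 row(s).
- l[1] auth_id=8 → 1 match(es) in r → 1 row(s).
- l[2] auth_id=3 → 1 match(es) in r → 1 row(s).
- l[3] auth_id=6 → no match.
- l[4] auth_id=8 → 1 match(es) in r → 1 row(s).
- l[5] auth_id=NULL → no match.
- l[6] auth_id=2 → 3 match(es) in r → 3 row(s).
- l[7] auth_id=3 → 1 match(es) in r → 1 row(s).
- 3 r row(s) had no l match → kept, l columns NULL.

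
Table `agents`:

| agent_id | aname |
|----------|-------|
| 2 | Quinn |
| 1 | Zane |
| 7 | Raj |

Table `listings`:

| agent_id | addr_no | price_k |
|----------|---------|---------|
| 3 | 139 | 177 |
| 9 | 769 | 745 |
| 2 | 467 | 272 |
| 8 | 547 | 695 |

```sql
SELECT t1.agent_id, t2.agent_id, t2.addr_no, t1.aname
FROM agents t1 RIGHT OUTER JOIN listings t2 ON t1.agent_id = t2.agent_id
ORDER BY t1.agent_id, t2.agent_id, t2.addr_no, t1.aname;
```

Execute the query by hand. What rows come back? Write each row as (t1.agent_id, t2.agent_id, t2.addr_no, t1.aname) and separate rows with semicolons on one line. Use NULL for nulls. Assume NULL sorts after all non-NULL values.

RIGHT JOIN keeps every row from `listings`; unmatched rows get NULL for `agents`'s columns.
Matching on t1.agent_id = t2.agent_id.
Matched pairs: 1; unmatched t2 rows kept: 3.

(2, 2, 467, Quinn); (NULL, 3, 139, NULL); (NULL, 8, 547, NULL); (NULL, 9, 769, NULL)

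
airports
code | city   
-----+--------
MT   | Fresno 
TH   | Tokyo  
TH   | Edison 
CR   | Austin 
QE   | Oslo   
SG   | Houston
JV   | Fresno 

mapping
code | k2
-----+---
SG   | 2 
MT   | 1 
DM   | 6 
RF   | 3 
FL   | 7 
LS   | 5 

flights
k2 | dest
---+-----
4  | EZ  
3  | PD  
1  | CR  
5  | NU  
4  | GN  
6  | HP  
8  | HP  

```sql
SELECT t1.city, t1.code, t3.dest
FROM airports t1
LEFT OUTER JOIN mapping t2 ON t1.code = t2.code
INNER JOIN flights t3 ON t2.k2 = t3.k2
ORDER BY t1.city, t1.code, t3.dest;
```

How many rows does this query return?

Step 1 — t1 LEFT JOIN t2 on code → 7 row(s).
Then INNER JOIN `flights t3` on k2: keep only rows whose t2.k2 appears in t3.
Result: 1 row(s).

1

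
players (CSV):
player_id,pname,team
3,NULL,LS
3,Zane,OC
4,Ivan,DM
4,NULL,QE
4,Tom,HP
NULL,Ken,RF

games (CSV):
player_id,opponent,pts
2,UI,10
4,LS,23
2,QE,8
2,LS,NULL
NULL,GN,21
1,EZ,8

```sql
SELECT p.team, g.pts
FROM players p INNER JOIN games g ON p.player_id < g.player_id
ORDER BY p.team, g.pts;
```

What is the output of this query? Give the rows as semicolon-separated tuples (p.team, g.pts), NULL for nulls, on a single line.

INNER JOIN keeps only pairs where the ON condition holds.
Matching on p.player_id < g.player_id. A NULL in a compared column never satisfies the condition.
- player_id=3: 1 matching g row(s), so 1 row(s) emitted.
- player_id=3: 1 matching g row(s), so 1 row(s) emitted.
- player_id=4: no matching g row, dropped.
- player_id=4: no matching g row, dropped.
- player_id=4: no matching g row, dropped.
- player_id=NULL: no matching g row, dropped.
After projecting and ordering:
p.team | g.pts
LS | 23
OC | 23

(LS, 23); (OC, 23)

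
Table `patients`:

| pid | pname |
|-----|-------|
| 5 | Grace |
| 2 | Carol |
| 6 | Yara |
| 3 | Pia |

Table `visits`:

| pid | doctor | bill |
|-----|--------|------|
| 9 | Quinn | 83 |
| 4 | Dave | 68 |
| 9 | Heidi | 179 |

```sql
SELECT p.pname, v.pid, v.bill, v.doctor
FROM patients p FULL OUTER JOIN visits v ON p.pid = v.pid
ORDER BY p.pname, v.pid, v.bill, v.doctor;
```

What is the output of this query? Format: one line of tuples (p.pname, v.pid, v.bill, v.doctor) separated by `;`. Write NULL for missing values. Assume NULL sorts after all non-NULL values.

FULL OUTER JOIN keeps every row from both sides; unmatched rows get NULL for the other side's columns.
Matching on p.pid = v.pid.
- p (pid=5) has no partner → padded with NULL.
- p (pid=2) has no partner → padded with NULL.
- p (pid=6) has no partner → padded with NULL.
- p (pid=3) has no partner → padded with NULL.
- 3 row(s) from v found no p partner → padded with NULL.
After projecting and ordering:
p.pname | v.pid | v.bill | v.doctor
Carol | NULL | NULL | NULL
Grace | NULL | NULL | NULL
Pia | NULL | NULL | NULL
Yara | NULL | NULL | NULL
NULL | 4 | 68 | Dave
NULL | 9 | 83 | Quinn
NULL | 9 | 179 | Heidi

(Carol, NULL, NULL, NULL); (Grace, NULL, NULL, NULL); (Pia, NULL, NULL, NULL); (Yara, NULL, NULL, NULL); (NULL, 4, 68, Dave); (NULL, 9, 83, Quinn); (NULL, 9, 179, Heidi)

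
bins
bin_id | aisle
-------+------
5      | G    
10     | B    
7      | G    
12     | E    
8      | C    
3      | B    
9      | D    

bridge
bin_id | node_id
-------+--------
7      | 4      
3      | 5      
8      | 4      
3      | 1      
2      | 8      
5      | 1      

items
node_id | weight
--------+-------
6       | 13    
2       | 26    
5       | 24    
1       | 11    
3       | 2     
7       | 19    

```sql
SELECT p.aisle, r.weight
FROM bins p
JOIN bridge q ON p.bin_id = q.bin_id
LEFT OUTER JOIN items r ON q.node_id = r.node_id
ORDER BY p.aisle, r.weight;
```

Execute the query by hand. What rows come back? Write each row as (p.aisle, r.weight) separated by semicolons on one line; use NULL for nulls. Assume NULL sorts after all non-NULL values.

(B, 11); (B, 24); (C, NULL); (G, 11); (G, NULL)

Evaluate left to right. First `bins p INNER JOIN bridge q` on bin_id: 5 row(s).
Then LEFT JOIN `items r` on node_id: each of those 5 rows is kept; rows whose q.node_id has no match in r get NULL for r's columns.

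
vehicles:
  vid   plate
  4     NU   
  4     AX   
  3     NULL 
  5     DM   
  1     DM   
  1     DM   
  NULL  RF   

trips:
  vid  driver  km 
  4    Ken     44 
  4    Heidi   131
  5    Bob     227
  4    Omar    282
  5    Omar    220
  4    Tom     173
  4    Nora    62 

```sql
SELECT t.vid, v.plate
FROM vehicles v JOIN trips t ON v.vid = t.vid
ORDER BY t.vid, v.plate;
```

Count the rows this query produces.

12

INNER JOIN keeps only pairs where the ON condition holds.
Matching on v.vid = t.vid. A NULL in a compared column never satisfies the condition.
- v row (vid=4): matches 5 t row(s) → 5 output row(s).
- v row (vid=4): matches 5 t row(s) → 5 output row(s).
- v row (vid=3): no match → dropped.
- v row (vid=5): matches 2 t row(s) → 2 output row(s).
- v row (vid=1): no match → dropped.
- v row (vid=1): no match → dropped.
- v row (vid=NULL): no match → dropped.
Total: 12 rows.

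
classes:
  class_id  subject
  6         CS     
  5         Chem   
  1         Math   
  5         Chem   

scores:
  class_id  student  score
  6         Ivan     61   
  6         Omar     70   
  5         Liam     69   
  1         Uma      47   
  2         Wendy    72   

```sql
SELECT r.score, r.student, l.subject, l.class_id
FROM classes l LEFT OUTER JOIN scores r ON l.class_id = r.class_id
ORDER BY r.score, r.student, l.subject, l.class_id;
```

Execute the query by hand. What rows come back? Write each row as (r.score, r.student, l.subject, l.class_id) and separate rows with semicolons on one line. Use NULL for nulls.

(47, Uma, Math, 1); (61, Ivan, CS, 6); (69, Liam, Chem, 5); (69, Liam, Chem, 5); (70, Omar, CS, 6)

LEFT JOIN keeps every row from `classes`; unmatched rows get NULL for `scores`'s columns.
Matching on l.class_id = r.class_id.
- class_id=6: 2 matching r row(s), so 2 row(s) emitted.
- class_id=5: 1 matching r row(s), so 1 row(s) emitted.
- class_id=1: 1 matching r row(s), so 1 row(s) emitted.
- class_id=5: 1 matching r row(s), so 1 row(s) emitted.
After projecting and ordering:
r.score | r.student | l.subject | l.class_id
47 | Uma | Math | 1
61 | Ivan | CS | 6
69 | Liam | Chem | 5
69 | Liam | Chem | 5
70 | Omar | CS | 6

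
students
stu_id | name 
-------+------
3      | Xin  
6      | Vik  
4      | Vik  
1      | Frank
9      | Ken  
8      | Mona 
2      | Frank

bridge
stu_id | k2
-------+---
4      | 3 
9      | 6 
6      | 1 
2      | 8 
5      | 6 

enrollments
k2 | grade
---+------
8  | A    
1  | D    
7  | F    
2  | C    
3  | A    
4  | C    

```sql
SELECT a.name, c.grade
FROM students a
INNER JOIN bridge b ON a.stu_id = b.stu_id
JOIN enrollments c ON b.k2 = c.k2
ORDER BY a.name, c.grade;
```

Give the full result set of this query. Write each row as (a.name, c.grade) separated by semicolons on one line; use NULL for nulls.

(Frank, A); (Vik, A); (Vik, D)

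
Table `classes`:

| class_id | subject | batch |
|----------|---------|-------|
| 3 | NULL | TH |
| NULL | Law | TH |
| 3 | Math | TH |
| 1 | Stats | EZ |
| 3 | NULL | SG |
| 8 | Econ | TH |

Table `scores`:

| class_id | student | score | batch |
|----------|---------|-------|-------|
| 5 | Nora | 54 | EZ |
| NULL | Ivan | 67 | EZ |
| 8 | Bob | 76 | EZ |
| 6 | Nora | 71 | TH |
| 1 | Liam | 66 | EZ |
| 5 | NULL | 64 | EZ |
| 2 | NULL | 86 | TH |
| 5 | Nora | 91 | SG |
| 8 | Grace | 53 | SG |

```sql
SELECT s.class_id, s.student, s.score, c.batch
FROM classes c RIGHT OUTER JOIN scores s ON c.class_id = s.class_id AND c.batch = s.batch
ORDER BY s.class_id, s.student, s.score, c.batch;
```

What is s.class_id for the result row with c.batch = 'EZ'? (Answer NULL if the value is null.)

1

RIGHT JOIN keeps every row from `scores`; unmatched rows get NULL for `classes`'s columns.
Matching on c.class_id = s.class_id AND c.batch = s.batch. A NULL in a compared column never satisfies the condition.
- class_id=3, batch=TH: no matching s row.
- class_id=NULL, batch=TH: no matching s row.
- class_id=3, batch=TH: no matching s row.
- class_id=1, batch=EZ: 1 matching s row(s), so 1 row(s) emitted.
- class_id=3, batch=SG: no matching s row.
- class_id=8, batch=TH: no matching s row.
- plus 8 unmatched s row(s), each kept with NULL c columns.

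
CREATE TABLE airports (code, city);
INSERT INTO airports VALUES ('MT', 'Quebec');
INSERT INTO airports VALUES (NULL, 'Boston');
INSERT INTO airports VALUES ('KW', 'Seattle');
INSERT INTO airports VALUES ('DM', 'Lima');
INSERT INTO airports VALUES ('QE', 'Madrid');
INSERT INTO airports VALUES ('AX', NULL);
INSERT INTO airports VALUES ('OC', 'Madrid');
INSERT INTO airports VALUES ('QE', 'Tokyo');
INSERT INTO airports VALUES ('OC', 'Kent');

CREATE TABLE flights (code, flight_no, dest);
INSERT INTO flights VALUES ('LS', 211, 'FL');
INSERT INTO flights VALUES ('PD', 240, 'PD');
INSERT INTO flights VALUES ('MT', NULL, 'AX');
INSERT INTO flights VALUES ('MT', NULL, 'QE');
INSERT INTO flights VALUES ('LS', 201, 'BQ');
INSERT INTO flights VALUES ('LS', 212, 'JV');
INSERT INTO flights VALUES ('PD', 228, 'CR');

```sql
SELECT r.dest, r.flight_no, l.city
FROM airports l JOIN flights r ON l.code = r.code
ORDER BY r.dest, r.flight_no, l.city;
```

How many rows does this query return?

2

INNER JOIN keeps only pairs where the ON condition holds.
Matching on l.code = r.code. A NULL in a compared column never satisfies the condition.
- l row (code=MT): matches 2 r row(s) → 2 output row(s).
- l row (code=NULL): no match → dropped.
- l row (code=KW): no match → dropped.
- l row (code=DM): no match → dropped.
- l row (code=QE): no match → dropped.
- l row (code=AX): no match → dropped.
- l row (code=OC): no match → dropped.
- l row (code=QE): no match → dropped.
- l row (code=OC): no match → dropped.
Total: 2 rows.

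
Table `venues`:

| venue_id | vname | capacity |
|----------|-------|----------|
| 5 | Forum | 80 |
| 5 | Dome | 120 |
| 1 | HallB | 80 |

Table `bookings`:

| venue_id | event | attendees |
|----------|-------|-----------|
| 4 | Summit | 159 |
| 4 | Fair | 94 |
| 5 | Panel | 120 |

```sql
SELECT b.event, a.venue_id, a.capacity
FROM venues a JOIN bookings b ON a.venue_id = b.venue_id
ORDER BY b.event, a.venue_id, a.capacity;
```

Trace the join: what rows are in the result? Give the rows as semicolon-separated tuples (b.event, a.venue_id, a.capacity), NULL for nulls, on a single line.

(Panel, 5, 80); (Panel, 5, 120)

INNER JOIN keeps only pairs where the ON condition holds.
Matching on a.venue_id = b.venue_id.
- a[0] venue_id=5 → 1 match(es) in b → 1 row(s).
- a[1] venue_id=5 → 1 match(es) in b → 1 row(s).
- a[2] venue_id=1 → no match; dropped.
After projecting and ordering:
b.event | a.venue_id | a.capacity
Panel | 5 | 80
Panel | 5 | 120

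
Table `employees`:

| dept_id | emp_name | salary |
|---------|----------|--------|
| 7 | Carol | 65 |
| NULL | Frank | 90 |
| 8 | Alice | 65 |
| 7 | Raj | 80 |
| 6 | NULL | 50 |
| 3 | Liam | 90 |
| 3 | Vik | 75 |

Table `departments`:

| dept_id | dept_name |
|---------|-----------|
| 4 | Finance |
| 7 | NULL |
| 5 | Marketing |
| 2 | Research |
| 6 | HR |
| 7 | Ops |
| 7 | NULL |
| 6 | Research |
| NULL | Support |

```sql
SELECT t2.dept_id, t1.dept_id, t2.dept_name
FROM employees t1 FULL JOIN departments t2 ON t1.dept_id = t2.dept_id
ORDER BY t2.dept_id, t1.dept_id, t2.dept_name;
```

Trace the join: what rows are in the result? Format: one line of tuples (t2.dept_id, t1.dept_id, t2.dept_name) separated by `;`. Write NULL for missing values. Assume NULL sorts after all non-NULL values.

(2, NULL, Research); (4, NULL, Finance); (5, NULL, Marketing); (6, 6, HR); (6, 6, Research); (7, 7, Ops); (7, 7, Ops); (7, 7, NULL); (7, 7, NULL); (7, 7, NULL); (7, 7, NULL); (NULL, 3, NULL); (NULL, 3, NULL); (NULL, 8, NULL); (NULL, NULL, Support); (NULL, NULL, NULL)

FULL OUTER JOIN keeps every row from both sides; unmatched rows get NULL for the other side's columns.
Matching on t1.dept_id = t2.dept_id. A NULL in a compared column never satisfies the condition.
- t1 (dept_id=7) pairs with 3 row(s) of t2.
- t1 (dept_id=NULL) has no partner → padded with NULL.
- t1 (dept_id=8) has no partner → padded with NULL.
- t1 (dept_id=7) pairs with 3 row(s) of t2.
- t1 (dept_id=6) pairs with 2 row(s) of t2.
- t1 (dept_id=3) has no partner → padded with NULL.
- t1 (dept_id=3) has no partner → padded with NULL.
- plus 4 unmatched t2 row(s), each kept with NULL t1 columns.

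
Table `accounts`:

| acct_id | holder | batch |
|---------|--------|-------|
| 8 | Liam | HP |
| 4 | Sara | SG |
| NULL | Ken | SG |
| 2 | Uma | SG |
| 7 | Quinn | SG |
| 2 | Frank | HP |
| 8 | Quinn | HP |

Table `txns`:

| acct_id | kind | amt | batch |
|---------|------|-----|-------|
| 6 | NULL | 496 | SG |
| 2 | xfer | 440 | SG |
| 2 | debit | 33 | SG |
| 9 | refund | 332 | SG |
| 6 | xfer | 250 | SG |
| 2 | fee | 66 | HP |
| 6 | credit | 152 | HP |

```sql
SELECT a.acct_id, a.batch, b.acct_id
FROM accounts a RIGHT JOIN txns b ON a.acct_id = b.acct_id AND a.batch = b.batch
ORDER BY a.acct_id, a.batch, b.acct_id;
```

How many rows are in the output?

7

RIGHT JOIN keeps every row from `txns`; unmatched rows get NULL for `accounts`'s columns.
Matching on a.acct_id = b.acct_id AND a.batch = b.batch. A NULL in a compared column never satisfies the condition.
- a[0] acct_id=8, batch=HP → no match.
- a[1] acct_id=4, batch=SG → no match.
- a[2] acct_id=NULL, batch=SG → no match.
- a[3] acct_id=2, batch=SG → 2 match(es) in b → 2 row(s).
- a[4] acct_id=7, batch=SG → no match.
- a[5] acct_id=2, batch=HP → 1 match(es) in b → 1 row(s).
- a[6] acct_id=8, batch=HP → no match.
- plus 4 unmatched b row(s), each kept with NULL a columns.
Total: 3 matched + 4 padded = 7 rows.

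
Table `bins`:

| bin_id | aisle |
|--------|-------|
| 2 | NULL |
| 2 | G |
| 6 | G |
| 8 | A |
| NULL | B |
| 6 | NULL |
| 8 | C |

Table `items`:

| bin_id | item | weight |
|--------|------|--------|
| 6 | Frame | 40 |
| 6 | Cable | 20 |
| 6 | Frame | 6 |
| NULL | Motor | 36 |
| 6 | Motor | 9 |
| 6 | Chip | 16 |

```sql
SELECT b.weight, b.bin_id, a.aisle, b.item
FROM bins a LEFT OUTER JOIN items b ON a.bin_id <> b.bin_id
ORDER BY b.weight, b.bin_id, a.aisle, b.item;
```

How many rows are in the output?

23

LEFT JOIN keeps every row from `bins`; unmatched rows get NULL for `items`'s columns.
Matching on a.bin_id <> b.bin_id. A NULL in a compared column never satisfies the condition.
- bin_id=2: 5 matching b row(s), so 5 row(s) emitted.
- bin_id=2: 5 matching b row(s), so 5 row(s) emitted.
- bin_id=6: no b row matches, row kept with b columns NULL.
- bin_id=8: 5 matching b row(s), so 5 row(s) emitted.
- bin_id=NULL: no b row matches, row kept with b columns NULL.
- bin_id=6: no b row matches, row kept with b columns NULL.
- bin_id=8: 5 matching b row(s), so 5 row(s) emitted.
Total: 20 matched + 3 padded = 23 rows.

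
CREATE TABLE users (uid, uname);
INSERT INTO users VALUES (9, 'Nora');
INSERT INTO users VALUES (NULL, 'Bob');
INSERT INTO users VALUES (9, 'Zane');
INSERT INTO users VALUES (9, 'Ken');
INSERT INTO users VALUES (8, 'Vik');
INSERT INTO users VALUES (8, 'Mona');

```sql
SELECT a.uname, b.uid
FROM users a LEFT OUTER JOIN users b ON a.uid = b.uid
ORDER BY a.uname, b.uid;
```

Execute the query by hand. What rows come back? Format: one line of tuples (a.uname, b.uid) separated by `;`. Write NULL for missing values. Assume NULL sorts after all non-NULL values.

(Bob, NULL); (Ken, 9); (Ken, 9); (Ken, 9); (Mona, 8); (Mona, 8); (Nora, 9); (Nora, 9); (Nora, 9); (Vik, 8); (Vik, 8); (Zane, 9); (Zane, 9); (Zane, 9)

LEFT JOIN keeps every row from `users a`; unmatched rows get NULL for `users b`'s columns.
Matching on a.uid = b.uid. A NULL in a compared column never satisfies the condition.
- uid=9: 3 matching b row(s), so 3 row(s) emitted.
- uid=NULL: no b row matches, row kept with b columns NULL.
- uid=9: 3 matching b row(s), so 3 row(s) emitted.
- uid=9: 3 matching b row(s), so 3 row(s) emitted.
- uid=8: 2 matching b row(s), so 2 row(s) emitted.
- uid=8: 2 matching b row(s), so 2 row(s) emitted.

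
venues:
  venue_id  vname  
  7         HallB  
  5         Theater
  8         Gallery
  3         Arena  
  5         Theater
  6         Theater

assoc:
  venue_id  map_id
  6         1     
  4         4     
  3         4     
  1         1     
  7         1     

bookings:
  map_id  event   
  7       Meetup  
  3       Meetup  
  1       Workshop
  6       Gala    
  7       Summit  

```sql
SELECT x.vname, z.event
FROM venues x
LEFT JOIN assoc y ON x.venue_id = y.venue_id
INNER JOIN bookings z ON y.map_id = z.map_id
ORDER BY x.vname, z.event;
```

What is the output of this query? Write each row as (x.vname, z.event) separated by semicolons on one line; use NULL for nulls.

Evaluate left to right. First `venues x LEFT JOIN assoc y` on venue_id: 6 row(s).
Then INNER JOIN `bookings z` on map_id: keep only rows whose y.map_id appears in z.

(HallB, Workshop); (Theater, Workshop)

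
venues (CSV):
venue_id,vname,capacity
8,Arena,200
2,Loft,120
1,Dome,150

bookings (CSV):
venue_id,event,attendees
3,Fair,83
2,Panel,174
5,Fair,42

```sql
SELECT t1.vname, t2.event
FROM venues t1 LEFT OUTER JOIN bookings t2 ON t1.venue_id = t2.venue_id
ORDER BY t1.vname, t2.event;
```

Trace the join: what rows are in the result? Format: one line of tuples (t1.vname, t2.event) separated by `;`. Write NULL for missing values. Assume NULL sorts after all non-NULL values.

LEFT JOIN keeps every row from `venues`; unmatched rows get NULL for `bookings`'s columns.
Matching on t1.venue_id = t2.venue_id.
- venue_id=8: no t2 row matches, row kept with t2 columns NULL.
- venue_id=2: 1 matching t2 row(s), so 1 row(s) emitted.
- venue_id=1: no t2 row matches, row kept with t2 columns NULL.
After projecting and ordering:
t1.vname | t2.event
Arena | NULL
Dome | NULL
Loft | Panel

(Arena, NULL); (Dome, NULL); (Loft, Panel)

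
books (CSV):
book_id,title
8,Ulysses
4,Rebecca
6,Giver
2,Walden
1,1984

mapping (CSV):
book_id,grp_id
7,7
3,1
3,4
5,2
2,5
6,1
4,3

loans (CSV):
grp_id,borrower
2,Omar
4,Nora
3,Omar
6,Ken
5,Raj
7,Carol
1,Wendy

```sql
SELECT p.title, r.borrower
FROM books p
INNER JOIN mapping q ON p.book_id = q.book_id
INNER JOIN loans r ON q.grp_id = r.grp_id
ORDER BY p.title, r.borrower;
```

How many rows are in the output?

3

Evaluate left to right. First `books p INNER JOIN mapping q` on book_id: 3 row(s).
Then INNER JOIN `loans r` on grp_id: keep only rows whose q.grp_id appears in r.
Result: 3 row(s).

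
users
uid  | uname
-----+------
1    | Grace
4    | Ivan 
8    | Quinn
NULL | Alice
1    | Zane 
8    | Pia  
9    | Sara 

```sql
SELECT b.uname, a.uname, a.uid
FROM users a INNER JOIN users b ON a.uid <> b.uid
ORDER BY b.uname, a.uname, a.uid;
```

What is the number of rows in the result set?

INNER JOIN keeps only pairs where the ON condition holds.
Matching on a.uid <> b.uid. A NULL in a compared column never satisfies the condition.
Matched pairs: 26.
Total: 26 rows.

26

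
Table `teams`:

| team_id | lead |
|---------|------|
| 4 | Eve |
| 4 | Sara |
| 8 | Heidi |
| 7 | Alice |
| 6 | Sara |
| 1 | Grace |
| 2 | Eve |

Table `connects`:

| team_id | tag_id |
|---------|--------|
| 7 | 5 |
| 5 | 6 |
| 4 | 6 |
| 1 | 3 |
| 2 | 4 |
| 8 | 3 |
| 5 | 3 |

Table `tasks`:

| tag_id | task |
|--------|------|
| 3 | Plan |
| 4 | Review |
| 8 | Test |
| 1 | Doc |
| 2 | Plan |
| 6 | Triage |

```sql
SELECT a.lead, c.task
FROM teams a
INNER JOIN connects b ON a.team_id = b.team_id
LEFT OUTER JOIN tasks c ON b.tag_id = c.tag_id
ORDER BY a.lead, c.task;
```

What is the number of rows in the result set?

6

Step 1 — a INNER JOIN b on team_id → 6 row(s).
Then LEFT JOIN `tasks c` on tag_id: each of those 6 rows is kept; rows whose b.tag_id has no match in c get NULL for c's columns.
Result: 6 row(s).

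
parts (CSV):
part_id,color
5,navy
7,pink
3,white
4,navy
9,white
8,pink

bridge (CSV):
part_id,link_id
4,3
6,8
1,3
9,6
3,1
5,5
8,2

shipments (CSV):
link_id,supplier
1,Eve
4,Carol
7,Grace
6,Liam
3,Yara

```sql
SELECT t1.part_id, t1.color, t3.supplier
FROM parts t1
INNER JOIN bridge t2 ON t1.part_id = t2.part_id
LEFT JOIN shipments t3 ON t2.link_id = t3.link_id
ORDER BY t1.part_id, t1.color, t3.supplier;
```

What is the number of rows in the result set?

Joins associate left-to-right: parts INNER JOIN bridge on part_id gives 5 intermediate row(s).
Then LEFT JOIN `shipments t3` on link_id: each of those 5 rows is kept; rows whose t2.link_id has no match in t3 get NULL for t3's columns.
Result: 5 row(s).

5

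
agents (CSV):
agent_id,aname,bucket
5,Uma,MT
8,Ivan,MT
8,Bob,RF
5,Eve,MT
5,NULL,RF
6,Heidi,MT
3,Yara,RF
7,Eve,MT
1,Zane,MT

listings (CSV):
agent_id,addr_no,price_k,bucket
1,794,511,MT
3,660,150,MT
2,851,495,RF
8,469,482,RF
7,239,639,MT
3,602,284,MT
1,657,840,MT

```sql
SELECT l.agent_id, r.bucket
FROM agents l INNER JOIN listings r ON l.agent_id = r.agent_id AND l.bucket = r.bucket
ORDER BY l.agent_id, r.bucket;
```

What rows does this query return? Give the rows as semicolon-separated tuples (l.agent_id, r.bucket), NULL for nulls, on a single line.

(1, MT); (1, MT); (7, MT); (8, RF)

INNER JOIN keeps only pairs where the ON condition holds.
Matching on l.agent_id = r.agent_id AND l.bucket = r.bucket.
- l (agent_id=5, bucket=MT) has no partner → excluded.
- l (agent_id=8, bucket=MT) has no partner → excluded.
- l (agent_id=8, bucket=RF) pairs with 1 row(s) of r.
- l (agent_id=5, bucket=MT) has no partner → excluded.
- l (agent_id=5, bucket=RF) has no partner → excluded.
- l (agent_id=6, bucket=MT) has no partner → excluded.
- l (agent_id=3, bucket=RF) has no partner → excluded.
- l (agent_id=7, bucket=MT) pairs with 1 row(s) of r.
- l (agent_id=1, bucket=MT) pairs with 2 row(s) of r.
After projecting and ordering:
l.agent_id | r.bucket
1 | MT
1 | MT
7 | MT
8 | RF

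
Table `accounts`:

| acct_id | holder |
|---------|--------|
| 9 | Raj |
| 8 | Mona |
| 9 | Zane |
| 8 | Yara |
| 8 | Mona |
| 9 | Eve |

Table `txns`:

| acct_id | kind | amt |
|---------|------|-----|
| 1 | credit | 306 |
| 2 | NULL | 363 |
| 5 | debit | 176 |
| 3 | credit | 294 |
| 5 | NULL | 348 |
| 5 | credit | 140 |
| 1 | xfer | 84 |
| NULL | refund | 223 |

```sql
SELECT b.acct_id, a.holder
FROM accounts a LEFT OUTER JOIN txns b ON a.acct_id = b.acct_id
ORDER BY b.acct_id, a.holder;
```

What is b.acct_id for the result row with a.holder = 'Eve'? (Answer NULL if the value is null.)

LEFT JOIN keeps every row from `accounts`; unmatched rows get NULL for `txns`'s columns.
Matching on a.acct_id = b.acct_id. A NULL in a compared column never satisfies the condition.
- a (acct_id=9) has no partner → padded with NULL.
- a (acct_id=8) has no partner → padded with NULL.
- a (acct_id=9) has no partner → padded with NULL.
- a (acct_id=8) has no partner → padded with NULL.
- a (acct_id=8) has no partner → padded with NULL.
- a (acct_id=9) has no partner → padded with NULL.

NULL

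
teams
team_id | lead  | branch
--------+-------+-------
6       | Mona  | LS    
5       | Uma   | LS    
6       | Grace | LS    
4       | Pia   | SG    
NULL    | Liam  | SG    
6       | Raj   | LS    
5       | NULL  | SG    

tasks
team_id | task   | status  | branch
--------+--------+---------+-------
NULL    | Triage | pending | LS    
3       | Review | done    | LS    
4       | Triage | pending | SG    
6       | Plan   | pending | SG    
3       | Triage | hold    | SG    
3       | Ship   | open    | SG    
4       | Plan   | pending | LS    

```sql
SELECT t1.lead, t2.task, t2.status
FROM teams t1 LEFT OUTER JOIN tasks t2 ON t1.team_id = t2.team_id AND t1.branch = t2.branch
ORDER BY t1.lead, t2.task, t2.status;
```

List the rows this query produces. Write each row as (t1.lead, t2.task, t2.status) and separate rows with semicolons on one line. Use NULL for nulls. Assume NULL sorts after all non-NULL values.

(Grace, NULL, NULL); (Liam, NULL, NULL); (Mona, NULL, NULL); (Pia, Triage, pending); (Raj, NULL, NULL); (Uma, NULL, NULL); (NULL, NULL, NULL)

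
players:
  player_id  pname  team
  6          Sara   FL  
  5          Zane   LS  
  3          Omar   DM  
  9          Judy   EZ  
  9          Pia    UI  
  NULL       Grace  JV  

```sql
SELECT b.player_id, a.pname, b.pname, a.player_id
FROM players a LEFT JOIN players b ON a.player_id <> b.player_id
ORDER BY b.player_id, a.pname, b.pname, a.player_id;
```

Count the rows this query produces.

19

LEFT JOIN keeps every row from `players a`; unmatched rows get NULL for `players b`'s columns.
Matching on a.player_id <> b.player_id. A NULL in a compared column never satisfies the condition.
Matched pairs: 18; unmatched a rows kept: 1.
Total: 18 matched + 1 padded = 19 rows.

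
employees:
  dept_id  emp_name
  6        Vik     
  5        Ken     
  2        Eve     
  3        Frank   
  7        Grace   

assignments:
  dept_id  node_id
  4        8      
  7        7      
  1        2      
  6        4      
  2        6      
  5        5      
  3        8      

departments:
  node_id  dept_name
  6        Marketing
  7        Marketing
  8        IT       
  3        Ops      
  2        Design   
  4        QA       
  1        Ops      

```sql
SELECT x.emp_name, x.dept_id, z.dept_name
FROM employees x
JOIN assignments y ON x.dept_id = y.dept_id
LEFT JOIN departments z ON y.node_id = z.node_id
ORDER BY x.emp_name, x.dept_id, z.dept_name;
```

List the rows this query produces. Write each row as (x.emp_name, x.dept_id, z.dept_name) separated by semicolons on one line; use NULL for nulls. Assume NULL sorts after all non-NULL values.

Evaluate left to right. First `employees x INNER JOIN assignments y` on dept_id: 5 row(s).
Then LEFT JOIN `departments z` on node_id: each of those 5 rows is kept; rows whose y.node_id has no match in z get NULL for z's columns.

(Eve, 2, Marketing); (Frank, 3, IT); (Grace, 7, Marketing); (Ken, 5, NULL); (Vik, 6, QA)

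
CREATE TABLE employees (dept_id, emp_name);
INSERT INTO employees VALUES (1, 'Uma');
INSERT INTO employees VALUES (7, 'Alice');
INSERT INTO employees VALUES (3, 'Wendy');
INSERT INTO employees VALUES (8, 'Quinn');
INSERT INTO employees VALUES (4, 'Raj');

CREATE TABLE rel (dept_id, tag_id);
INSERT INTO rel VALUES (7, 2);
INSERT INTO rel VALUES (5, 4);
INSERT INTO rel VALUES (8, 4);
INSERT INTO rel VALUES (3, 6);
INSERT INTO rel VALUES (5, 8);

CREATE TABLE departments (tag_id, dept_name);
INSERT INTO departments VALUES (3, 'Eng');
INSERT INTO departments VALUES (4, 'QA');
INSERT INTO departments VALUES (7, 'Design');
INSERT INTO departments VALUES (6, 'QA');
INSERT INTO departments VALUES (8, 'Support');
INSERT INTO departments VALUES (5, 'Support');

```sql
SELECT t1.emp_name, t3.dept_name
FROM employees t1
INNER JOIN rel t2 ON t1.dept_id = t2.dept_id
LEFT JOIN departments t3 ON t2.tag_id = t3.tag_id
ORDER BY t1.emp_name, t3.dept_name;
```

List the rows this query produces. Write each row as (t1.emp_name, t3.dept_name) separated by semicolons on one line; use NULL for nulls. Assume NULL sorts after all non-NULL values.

(Alice, NULL); (Quinn, QA); (Wendy, QA)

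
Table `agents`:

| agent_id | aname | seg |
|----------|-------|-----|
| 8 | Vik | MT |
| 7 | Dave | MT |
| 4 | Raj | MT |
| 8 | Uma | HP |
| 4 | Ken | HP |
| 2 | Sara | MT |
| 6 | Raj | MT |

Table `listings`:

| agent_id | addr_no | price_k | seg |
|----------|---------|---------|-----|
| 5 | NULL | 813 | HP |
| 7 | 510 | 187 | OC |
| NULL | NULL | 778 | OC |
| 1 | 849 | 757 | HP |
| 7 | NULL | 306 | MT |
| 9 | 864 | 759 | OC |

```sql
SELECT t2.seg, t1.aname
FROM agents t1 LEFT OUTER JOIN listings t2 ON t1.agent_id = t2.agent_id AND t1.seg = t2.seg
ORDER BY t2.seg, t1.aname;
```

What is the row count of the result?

7

LEFT JOIN keeps every row from `agents`; unmatched rows get NULL for `listings`'s columns.
Matching on t1.agent_id = t2.agent_id AND t1.seg = t2.seg. A NULL in a compared column never satisfies the condition.
Matched pairs: 1; unmatched t1 rows kept: 6.
Total: 1 matched + 6 padded = 7 rows.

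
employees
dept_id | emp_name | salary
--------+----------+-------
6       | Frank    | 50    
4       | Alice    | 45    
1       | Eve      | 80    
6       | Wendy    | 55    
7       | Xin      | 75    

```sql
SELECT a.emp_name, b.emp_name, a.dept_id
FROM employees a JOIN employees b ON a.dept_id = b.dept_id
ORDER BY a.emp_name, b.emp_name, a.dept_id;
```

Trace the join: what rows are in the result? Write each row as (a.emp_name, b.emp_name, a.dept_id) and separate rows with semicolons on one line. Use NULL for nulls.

INNER JOIN keeps only pairs where the ON condition holds.
Matching on a.dept_id = b.dept_id.
- a[0] dept_id=6 → 2 match(es) in b → 2 row(s).
- a[1] dept_id=4 → 1 match(es) in b → 1 row(s).
- a[2] dept_id=1 → 1 match(es) in b → 1 row(s).
- a[3] dept_id=6 → 2 match(es) in b → 2 row(s).
- a[4] dept_id=7 → 1 match(es) in b → 1 row(s).
After projecting and ordering:
a.emp_name | b.emp_name | a.dept_id
Alice | Alice | 4
Eve | Eve | 1
Frank | Frank | 6
Frank | Wendy | 6
Wendy | Frank | 6
Wendy | Wendy | 6
Xin | Xin | 7

(Alice, Alice, 4); (Eve, Eve, 1); (Frank, Frank, 6); (Frank, Wendy, 6); (Wendy, Frank, 6); (Wendy, Wendy, 6); (Xin, Xin, 7)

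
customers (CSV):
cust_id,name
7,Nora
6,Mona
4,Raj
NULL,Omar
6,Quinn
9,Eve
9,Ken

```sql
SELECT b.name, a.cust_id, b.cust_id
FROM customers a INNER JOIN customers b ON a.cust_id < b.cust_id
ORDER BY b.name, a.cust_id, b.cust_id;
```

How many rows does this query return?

INNER JOIN keeps only pairs where the ON condition holds.
Matching on a.cust_id < b.cust_id. A NULL in a compared column never satisfies the condition.
- cust_id=7: 2 matching b row(s), so 2 row(s) emitted.
- cust_id=6: 3 matching b row(s), so 3 row(s) emitted.
- cust_id=4: 5 matching b row(s), so 5 row(s) emitted.
- cust_id=NULL: no matching b row, dropped.
- cust_id=6: 3 matching b row(s), so 3 row(s) emitted.
- cust_id=9: no matching b row, dropped.
- cust_id=9: no matching b row, dropped.
Total: 13 rows.

13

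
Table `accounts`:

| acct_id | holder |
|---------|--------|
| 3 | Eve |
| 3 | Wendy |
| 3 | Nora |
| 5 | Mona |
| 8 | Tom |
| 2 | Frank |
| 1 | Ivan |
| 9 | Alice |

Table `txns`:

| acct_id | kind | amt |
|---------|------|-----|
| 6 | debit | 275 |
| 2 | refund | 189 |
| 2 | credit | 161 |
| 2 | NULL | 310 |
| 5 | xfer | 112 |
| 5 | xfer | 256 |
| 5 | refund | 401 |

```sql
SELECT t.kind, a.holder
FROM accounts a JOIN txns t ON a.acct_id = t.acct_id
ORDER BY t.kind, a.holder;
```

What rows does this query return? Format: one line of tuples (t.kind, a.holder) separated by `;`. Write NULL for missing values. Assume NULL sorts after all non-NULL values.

INNER JOIN keeps only pairs where the ON condition holds.
Matching on a.acct_id = t.acct_id.
- a (acct_id=3) has no partner → excluded.
- a (acct_id=3) has no partner → excluded.
- a (acct_id=3) has no partner → excluded.
- a (acct_id=5) pairs with 3 row(s) of t.
- a (acct_id=8) has no partner → excluded.
- a (acct_id=2) pairs with 3 row(s) of t.
- a (acct_id=1) has no partner → excluded.
- a (acct_id=9) has no partner → excluded.
After projecting and ordering:
t.kind | a.holder
credit | Frank
refund | Frank
refund | Mona
xfer | Mona
xfer | Mona
NULL | Frank

(credit, Frank); (refund, Frank); (refund, Mona); (xfer, Mona); (xfer, Mona); (NULL, Frank)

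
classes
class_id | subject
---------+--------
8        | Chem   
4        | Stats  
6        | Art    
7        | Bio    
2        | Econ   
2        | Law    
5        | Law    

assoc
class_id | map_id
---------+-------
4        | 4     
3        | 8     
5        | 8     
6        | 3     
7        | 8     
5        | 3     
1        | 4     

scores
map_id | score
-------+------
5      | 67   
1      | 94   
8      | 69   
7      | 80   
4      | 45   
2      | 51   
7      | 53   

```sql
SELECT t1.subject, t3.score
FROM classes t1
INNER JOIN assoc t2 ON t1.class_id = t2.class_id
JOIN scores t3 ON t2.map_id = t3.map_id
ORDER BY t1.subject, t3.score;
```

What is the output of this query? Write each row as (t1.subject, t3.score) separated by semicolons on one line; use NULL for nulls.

(Bio, 69); (Law, 69); (Stats, 45)

Step 1 — t1 INNER JOIN t2 on class_id → 5 row(s).
Then INNER JOIN `scores t3` on map_id: keep only rows whose t2.map_id appears in t3.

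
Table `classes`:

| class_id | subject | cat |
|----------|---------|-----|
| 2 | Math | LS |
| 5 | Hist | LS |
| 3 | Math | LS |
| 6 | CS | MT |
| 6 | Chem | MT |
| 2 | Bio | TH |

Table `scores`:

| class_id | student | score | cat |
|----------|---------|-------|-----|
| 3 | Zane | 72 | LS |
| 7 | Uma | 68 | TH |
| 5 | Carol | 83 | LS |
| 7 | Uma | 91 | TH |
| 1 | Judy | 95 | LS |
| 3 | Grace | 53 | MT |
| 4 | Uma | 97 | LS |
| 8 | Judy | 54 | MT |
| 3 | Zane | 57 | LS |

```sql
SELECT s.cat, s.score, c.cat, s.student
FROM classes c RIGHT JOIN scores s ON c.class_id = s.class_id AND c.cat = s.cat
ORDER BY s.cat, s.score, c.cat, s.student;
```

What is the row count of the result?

RIGHT JOIN keeps every row from `scores`; unmatched rows get NULL for `classes`'s columns.
Matching on c.class_id = s.class_id AND c.cat = s.cat.
- class_id=2, cat=LS: no matching s row.
- class_id=5, cat=LS: 1 matching s row(s), so 1 row(s) emitted.
- class_id=3, cat=LS: 2 matching s row(s), so 2 row(s) emitted.
- class_id=6, cat=MT: no matching s row.
- class_id=6, cat=MT: no matching s row.
- class_id=2, cat=TH: no matching s row.
- 6 s row(s) had no c match → kept, c columns NULL.
Total: 3 matched + 6 padded = 9 rows.

9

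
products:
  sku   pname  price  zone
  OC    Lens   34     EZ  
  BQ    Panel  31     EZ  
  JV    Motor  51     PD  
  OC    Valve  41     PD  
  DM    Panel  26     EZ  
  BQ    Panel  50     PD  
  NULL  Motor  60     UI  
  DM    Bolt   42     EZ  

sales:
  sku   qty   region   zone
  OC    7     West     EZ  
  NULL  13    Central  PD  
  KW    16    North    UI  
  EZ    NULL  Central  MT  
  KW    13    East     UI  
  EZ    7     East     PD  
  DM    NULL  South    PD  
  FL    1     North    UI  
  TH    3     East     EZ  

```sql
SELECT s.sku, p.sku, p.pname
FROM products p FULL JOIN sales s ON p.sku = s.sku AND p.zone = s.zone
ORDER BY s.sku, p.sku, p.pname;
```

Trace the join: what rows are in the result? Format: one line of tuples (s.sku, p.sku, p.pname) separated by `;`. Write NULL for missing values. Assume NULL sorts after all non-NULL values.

(DM, NULL, NULL); (EZ, NULL, NULL); (EZ, NULL, NULL); (FL, NULL, NULL); (KW, NULL, NULL); (KW, NULL, NULL); (OC, OC, Lens); (TH, NULL, NULL); (NULL, BQ, Panel); (NULL, BQ, Panel); (NULL, DM, Bolt); (NULL, DM, Panel); (NULL, JV, Motor); (NULL, OC, Valve); (NULL, NULL, Motor); (NULL, NULL, NULL)

FULL OUTER JOIN keeps every row from both sides; unmatched rows get NULL for the other side's columns.
Matching on p.sku = s.sku AND p.zone = s.zone. A NULL in a compared column never satisfies the condition.
- sku=OC, zone=EZ: 1 matching s row(s), so 1 row(s) emitted.
- sku=BQ, zone=EZ: no s row matches, row kept with s columns NULL.
- sku=JV, zone=PD: no s row matches, row kept with s columns NULL.
- sku=OC, zone=PD: no s row matches, row kept with s columns NULL.
- sku=DM, zone=EZ: no s row matches, row kept with s columns NULL.
- sku=BQ, zone=PD: no s row matches, row kept with s columns NULL.
- sku=NULL, zone=UI: no s row matches, row kept with s columns NULL.
- sku=DM, zone=EZ: no s row matches, row kept with s columns NULL.
- plus 8 unmatched s row(s), each kept with NULL p columns.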